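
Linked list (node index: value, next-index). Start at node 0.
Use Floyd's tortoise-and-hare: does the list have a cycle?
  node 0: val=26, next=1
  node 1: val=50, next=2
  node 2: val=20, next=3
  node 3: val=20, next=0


Floyd's tortoise (slow, +1) and hare (fast, +2):
  init: slow=0, fast=0
  step 1: slow=1, fast=2
  step 2: slow=2, fast=0
  step 3: slow=3, fast=2
  step 4: slow=0, fast=0
  slow == fast at node 0: cycle detected

Cycle: yes


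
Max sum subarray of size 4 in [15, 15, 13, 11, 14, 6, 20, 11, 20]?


[0:4]: 54
[1:5]: 53
[2:6]: 44
[3:7]: 51
[4:8]: 51
[5:9]: 57

Max: 57 at [5:9]


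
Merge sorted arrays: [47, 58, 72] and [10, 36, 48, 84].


Take 10 from B
Take 36 from B
Take 47 from A
Take 48 from B
Take 58 from A
Take 72 from A

Merged: [10, 36, 47, 48, 58, 72, 84]


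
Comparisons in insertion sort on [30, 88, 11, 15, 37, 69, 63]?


Algorithm: insertion sort
Input: [30, 88, 11, 15, 37, 69, 63]
Sorted: [11, 15, 30, 37, 63, 69, 88]

13


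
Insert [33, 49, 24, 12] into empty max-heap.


Insert 33: [33]
Insert 49: [49, 33]
Insert 24: [49, 33, 24]
Insert 12: [49, 33, 24, 12]

Final heap: [49, 33, 24, 12]


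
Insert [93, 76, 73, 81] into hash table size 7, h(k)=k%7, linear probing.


Insert 93: h=2 -> slot 2
Insert 76: h=6 -> slot 6
Insert 73: h=3 -> slot 3
Insert 81: h=4 -> slot 4

Table: [None, None, 93, 73, 81, None, 76]


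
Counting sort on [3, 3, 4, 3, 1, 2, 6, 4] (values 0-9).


Input: [3, 3, 4, 3, 1, 2, 6, 4]
Counts: [0, 1, 1, 3, 2, 0, 1, 0, 0, 0]

Sorted: [1, 2, 3, 3, 3, 4, 4, 6]


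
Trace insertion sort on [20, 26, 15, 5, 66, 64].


Initial: [20, 26, 15, 5, 66, 64]
Insert 26: [20, 26, 15, 5, 66, 64]
Insert 15: [15, 20, 26, 5, 66, 64]
Insert 5: [5, 15, 20, 26, 66, 64]
Insert 66: [5, 15, 20, 26, 66, 64]
Insert 64: [5, 15, 20, 26, 64, 66]

Sorted: [5, 15, 20, 26, 64, 66]


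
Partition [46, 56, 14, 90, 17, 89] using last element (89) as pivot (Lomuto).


Pivot: 89
  46 <= 89: advance i (no swap)
  56 <= 89: advance i (no swap)
  14 <= 89: advance i (no swap)
  17 <= 89: swap -> [46, 56, 14, 17, 90, 89]
Place pivot at 4: [46, 56, 14, 17, 89, 90]

Partitioned: [46, 56, 14, 17, 89, 90]


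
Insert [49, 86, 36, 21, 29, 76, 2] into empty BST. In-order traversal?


Insert 49: root
Insert 86: R from 49
Insert 36: L from 49
Insert 21: L from 49 -> L from 36
Insert 29: L from 49 -> L from 36 -> R from 21
Insert 76: R from 49 -> L from 86
Insert 2: L from 49 -> L from 36 -> L from 21

In-order: [2, 21, 29, 36, 49, 76, 86]


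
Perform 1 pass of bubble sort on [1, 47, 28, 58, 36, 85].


Initial: [1, 47, 28, 58, 36, 85]
Pass 1: [1, 28, 47, 36, 58, 85] (2 swaps)

After 1 pass: [1, 28, 47, 36, 58, 85]


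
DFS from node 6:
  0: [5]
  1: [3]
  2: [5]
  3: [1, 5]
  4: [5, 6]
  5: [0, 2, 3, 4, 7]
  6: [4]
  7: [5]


Visit 6, push [4]
Visit 4, push [5]
Visit 5, push [7, 3, 2, 0]
Visit 0, push []
Visit 2, push []
Visit 3, push [1]
Visit 1, push []
Visit 7, push []

DFS order: [6, 4, 5, 0, 2, 3, 1, 7]


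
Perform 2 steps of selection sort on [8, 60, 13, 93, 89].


Initial: [8, 60, 13, 93, 89]
Step 1: min=8 at 0
  Swap: [8, 60, 13, 93, 89]
Step 2: min=13 at 2
  Swap: [8, 13, 60, 93, 89]

After 2 steps: [8, 13, 60, 93, 89]


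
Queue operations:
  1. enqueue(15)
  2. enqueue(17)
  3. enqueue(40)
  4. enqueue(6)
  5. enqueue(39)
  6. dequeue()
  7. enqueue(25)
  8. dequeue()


enqueue(15) -> [15]
enqueue(17) -> [15, 17]
enqueue(40) -> [15, 17, 40]
enqueue(6) -> [15, 17, 40, 6]
enqueue(39) -> [15, 17, 40, 6, 39]
dequeue()->15, [17, 40, 6, 39]
enqueue(25) -> [17, 40, 6, 39, 25]
dequeue()->17, [40, 6, 39, 25]

Final queue: [40, 6, 39, 25]


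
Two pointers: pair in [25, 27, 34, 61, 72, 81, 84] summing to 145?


lo=0(25)+hi=6(84)=109
lo=1(27)+hi=6(84)=111
lo=2(34)+hi=6(84)=118
lo=3(61)+hi=6(84)=145

Yes: 61+84=145


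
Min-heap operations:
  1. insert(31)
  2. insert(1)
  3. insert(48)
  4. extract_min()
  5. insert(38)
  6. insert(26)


insert(31) -> [31]
insert(1) -> [1, 31]
insert(48) -> [1, 31, 48]
extract_min()->1, [31, 48]
insert(38) -> [31, 48, 38]
insert(26) -> [26, 31, 38, 48]

Final heap: [26, 31, 38, 48]


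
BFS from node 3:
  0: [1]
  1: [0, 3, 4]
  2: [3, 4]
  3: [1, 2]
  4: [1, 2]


Visit 3, enqueue [1, 2]
Visit 1, enqueue [0, 4]
Visit 2, enqueue []
Visit 0, enqueue []
Visit 4, enqueue []

BFS order: [3, 1, 2, 0, 4]


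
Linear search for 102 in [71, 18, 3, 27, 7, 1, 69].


i=0: 71!=102
i=1: 18!=102
i=2: 3!=102
i=3: 27!=102
i=4: 7!=102
i=5: 1!=102
i=6: 69!=102

Not found, 7 comps


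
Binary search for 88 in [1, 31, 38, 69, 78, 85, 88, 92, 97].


Step 1: lo=0, hi=8, mid=4, val=78
Step 2: lo=5, hi=8, mid=6, val=88

Found at index 6


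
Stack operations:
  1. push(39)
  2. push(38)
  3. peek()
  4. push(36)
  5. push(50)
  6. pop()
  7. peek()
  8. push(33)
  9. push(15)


push(39) -> [39]
push(38) -> [39, 38]
peek()->38
push(36) -> [39, 38, 36]
push(50) -> [39, 38, 36, 50]
pop()->50, [39, 38, 36]
peek()->36
push(33) -> [39, 38, 36, 33]
push(15) -> [39, 38, 36, 33, 15]

Final stack: [39, 38, 36, 33, 15]


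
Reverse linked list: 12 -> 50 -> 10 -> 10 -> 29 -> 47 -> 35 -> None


Step 1: curr=12, set curr.next=prev(None) | reversed so far: 12
Step 2: curr=50, set curr.next=prev(12) | reversed so far: 50 -> 12
Step 3: curr=10, set curr.next=prev(50) | reversed so far: 10 -> 50 -> 12
Step 4: curr=10, set curr.next=prev(10) | reversed so far: 10 -> 10 -> 50 -> 12
Step 5: curr=29, set curr.next=prev(10) | reversed so far: 29 -> 10 -> 10 -> 50 -> 12
Step 6: curr=47, set curr.next=prev(29) | reversed so far: 47 -> 29 -> 10 -> 10 -> 50 -> 12
Step 7: curr=35, set curr.next=prev(47) | reversed so far: 35 -> 47 -> 29 -> 10 -> 10 -> 50 -> 12

35 -> 47 -> 29 -> 10 -> 10 -> 50 -> 12 -> None


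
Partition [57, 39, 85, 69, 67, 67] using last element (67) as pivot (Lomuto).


Pivot: 67
  57 <= 67: advance i (no swap)
  39 <= 67: advance i (no swap)
  67 <= 67: swap -> [57, 39, 67, 69, 85, 67]
Place pivot at 3: [57, 39, 67, 67, 85, 69]

Partitioned: [57, 39, 67, 67, 85, 69]


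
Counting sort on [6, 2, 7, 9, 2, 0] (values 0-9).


Input: [6, 2, 7, 9, 2, 0]
Counts: [1, 0, 2, 0, 0, 0, 1, 1, 0, 1]

Sorted: [0, 2, 2, 6, 7, 9]


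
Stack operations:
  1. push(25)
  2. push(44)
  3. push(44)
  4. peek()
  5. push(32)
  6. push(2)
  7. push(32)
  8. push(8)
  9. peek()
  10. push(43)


push(25) -> [25]
push(44) -> [25, 44]
push(44) -> [25, 44, 44]
peek()->44
push(32) -> [25, 44, 44, 32]
push(2) -> [25, 44, 44, 32, 2]
push(32) -> [25, 44, 44, 32, 2, 32]
push(8) -> [25, 44, 44, 32, 2, 32, 8]
peek()->8
push(43) -> [25, 44, 44, 32, 2, 32, 8, 43]

Final stack: [25, 44, 44, 32, 2, 32, 8, 43]


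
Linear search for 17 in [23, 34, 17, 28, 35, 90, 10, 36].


i=0: 23!=17
i=1: 34!=17
i=2: 17==17 found!

Found at 2, 3 comps


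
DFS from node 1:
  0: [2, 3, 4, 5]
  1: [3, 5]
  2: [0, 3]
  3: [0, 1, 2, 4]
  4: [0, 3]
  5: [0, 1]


Visit 1, push [5, 3]
Visit 3, push [4, 2, 0]
Visit 0, push [5, 4, 2]
Visit 2, push []
Visit 4, push []
Visit 5, push []

DFS order: [1, 3, 0, 2, 4, 5]


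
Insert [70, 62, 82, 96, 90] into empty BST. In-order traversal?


Insert 70: root
Insert 62: L from 70
Insert 82: R from 70
Insert 96: R from 70 -> R from 82
Insert 90: R from 70 -> R from 82 -> L from 96

In-order: [62, 70, 82, 90, 96]


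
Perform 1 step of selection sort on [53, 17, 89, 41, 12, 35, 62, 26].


Initial: [53, 17, 89, 41, 12, 35, 62, 26]
Step 1: min=12 at 4
  Swap: [12, 17, 89, 41, 53, 35, 62, 26]

After 1 step: [12, 17, 89, 41, 53, 35, 62, 26]


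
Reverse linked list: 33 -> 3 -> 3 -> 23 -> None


Step 1: curr=33, set curr.next=prev(None) | reversed so far: 33
Step 2: curr=3, set curr.next=prev(33) | reversed so far: 3 -> 33
Step 3: curr=3, set curr.next=prev(3) | reversed so far: 3 -> 3 -> 33
Step 4: curr=23, set curr.next=prev(3) | reversed so far: 23 -> 3 -> 3 -> 33

23 -> 3 -> 3 -> 33 -> None


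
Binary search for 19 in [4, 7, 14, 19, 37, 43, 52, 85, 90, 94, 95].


Step 1: lo=0, hi=10, mid=5, val=43
Step 2: lo=0, hi=4, mid=2, val=14
Step 3: lo=3, hi=4, mid=3, val=19

Found at index 3


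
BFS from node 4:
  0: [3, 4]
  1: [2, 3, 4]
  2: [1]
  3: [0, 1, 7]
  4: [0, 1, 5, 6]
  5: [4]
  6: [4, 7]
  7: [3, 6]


Visit 4, enqueue [0, 1, 5, 6]
Visit 0, enqueue [3]
Visit 1, enqueue [2]
Visit 5, enqueue []
Visit 6, enqueue [7]
Visit 3, enqueue []
Visit 2, enqueue []
Visit 7, enqueue []

BFS order: [4, 0, 1, 5, 6, 3, 2, 7]


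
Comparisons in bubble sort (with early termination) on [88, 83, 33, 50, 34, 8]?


Algorithm: bubble sort (with early termination)
Input: [88, 83, 33, 50, 34, 8]
Sorted: [8, 33, 34, 50, 83, 88]

15


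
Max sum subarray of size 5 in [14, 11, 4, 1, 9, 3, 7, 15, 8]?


[0:5]: 39
[1:6]: 28
[2:7]: 24
[3:8]: 35
[4:9]: 42

Max: 42 at [4:9]


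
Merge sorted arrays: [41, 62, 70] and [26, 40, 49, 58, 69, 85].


Take 26 from B
Take 40 from B
Take 41 from A
Take 49 from B
Take 58 from B
Take 62 from A
Take 69 from B
Take 70 from A

Merged: [26, 40, 41, 49, 58, 62, 69, 70, 85]


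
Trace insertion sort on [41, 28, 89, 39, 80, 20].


Initial: [41, 28, 89, 39, 80, 20]
Insert 28: [28, 41, 89, 39, 80, 20]
Insert 89: [28, 41, 89, 39, 80, 20]
Insert 39: [28, 39, 41, 89, 80, 20]
Insert 80: [28, 39, 41, 80, 89, 20]
Insert 20: [20, 28, 39, 41, 80, 89]

Sorted: [20, 28, 39, 41, 80, 89]


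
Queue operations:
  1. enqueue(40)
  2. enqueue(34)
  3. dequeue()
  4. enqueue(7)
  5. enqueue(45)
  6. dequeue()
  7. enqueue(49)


enqueue(40) -> [40]
enqueue(34) -> [40, 34]
dequeue()->40, [34]
enqueue(7) -> [34, 7]
enqueue(45) -> [34, 7, 45]
dequeue()->34, [7, 45]
enqueue(49) -> [7, 45, 49]

Final queue: [7, 45, 49]


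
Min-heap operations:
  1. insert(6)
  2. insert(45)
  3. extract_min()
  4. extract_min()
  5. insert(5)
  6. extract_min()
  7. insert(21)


insert(6) -> [6]
insert(45) -> [6, 45]
extract_min()->6, [45]
extract_min()->45, []
insert(5) -> [5]
extract_min()->5, []
insert(21) -> [21]

Final heap: [21]


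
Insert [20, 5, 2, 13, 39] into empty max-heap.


Insert 20: [20]
Insert 5: [20, 5]
Insert 2: [20, 5, 2]
Insert 13: [20, 13, 2, 5]
Insert 39: [39, 20, 2, 5, 13]

Final heap: [39, 20, 2, 5, 13]


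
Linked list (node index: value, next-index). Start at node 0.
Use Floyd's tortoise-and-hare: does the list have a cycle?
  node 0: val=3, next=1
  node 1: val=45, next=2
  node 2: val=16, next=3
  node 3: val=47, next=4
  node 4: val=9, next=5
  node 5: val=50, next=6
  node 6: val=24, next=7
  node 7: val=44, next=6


Floyd's tortoise (slow, +1) and hare (fast, +2):
  init: slow=0, fast=0
  step 1: slow=1, fast=2
  step 2: slow=2, fast=4
  step 3: slow=3, fast=6
  step 4: slow=4, fast=6
  step 5: slow=5, fast=6
  step 6: slow=6, fast=6
  slow == fast at node 6: cycle detected

Cycle: yes


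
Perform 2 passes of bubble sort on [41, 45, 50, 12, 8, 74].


Initial: [41, 45, 50, 12, 8, 74]
Pass 1: [41, 45, 12, 8, 50, 74] (2 swaps)
Pass 2: [41, 12, 8, 45, 50, 74] (2 swaps)

After 2 passes: [41, 12, 8, 45, 50, 74]


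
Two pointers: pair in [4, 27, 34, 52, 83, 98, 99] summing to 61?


lo=0(4)+hi=6(99)=103
lo=0(4)+hi=5(98)=102
lo=0(4)+hi=4(83)=87
lo=0(4)+hi=3(52)=56
lo=1(27)+hi=3(52)=79
lo=1(27)+hi=2(34)=61

Yes: 27+34=61


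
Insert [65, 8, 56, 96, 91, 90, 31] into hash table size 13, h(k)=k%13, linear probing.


Insert 65: h=0 -> slot 0
Insert 8: h=8 -> slot 8
Insert 56: h=4 -> slot 4
Insert 96: h=5 -> slot 5
Insert 91: h=0, 1 probes -> slot 1
Insert 90: h=12 -> slot 12
Insert 31: h=5, 1 probes -> slot 6

Table: [65, 91, None, None, 56, 96, 31, None, 8, None, None, None, 90]


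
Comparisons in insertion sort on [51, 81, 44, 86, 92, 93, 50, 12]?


Algorithm: insertion sort
Input: [51, 81, 44, 86, 92, 93, 50, 12]
Sorted: [12, 44, 50, 51, 81, 86, 92, 93]

19


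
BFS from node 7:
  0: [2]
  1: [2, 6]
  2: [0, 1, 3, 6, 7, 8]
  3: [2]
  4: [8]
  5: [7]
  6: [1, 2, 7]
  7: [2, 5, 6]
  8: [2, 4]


Visit 7, enqueue [2, 5, 6]
Visit 2, enqueue [0, 1, 3, 8]
Visit 5, enqueue []
Visit 6, enqueue []
Visit 0, enqueue []
Visit 1, enqueue []
Visit 3, enqueue []
Visit 8, enqueue [4]
Visit 4, enqueue []

BFS order: [7, 2, 5, 6, 0, 1, 3, 8, 4]


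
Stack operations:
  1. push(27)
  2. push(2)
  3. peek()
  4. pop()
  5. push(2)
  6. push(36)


push(27) -> [27]
push(2) -> [27, 2]
peek()->2
pop()->2, [27]
push(2) -> [27, 2]
push(36) -> [27, 2, 36]

Final stack: [27, 2, 36]


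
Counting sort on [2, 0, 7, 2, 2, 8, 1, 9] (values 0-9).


Input: [2, 0, 7, 2, 2, 8, 1, 9]
Counts: [1, 1, 3, 0, 0, 0, 0, 1, 1, 1]

Sorted: [0, 1, 2, 2, 2, 7, 8, 9]


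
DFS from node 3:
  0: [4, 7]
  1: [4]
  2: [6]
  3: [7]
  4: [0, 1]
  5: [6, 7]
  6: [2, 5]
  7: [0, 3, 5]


Visit 3, push [7]
Visit 7, push [5, 0]
Visit 0, push [4]
Visit 4, push [1]
Visit 1, push []
Visit 5, push [6]
Visit 6, push [2]
Visit 2, push []

DFS order: [3, 7, 0, 4, 1, 5, 6, 2]


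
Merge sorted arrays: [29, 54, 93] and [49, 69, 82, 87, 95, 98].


Take 29 from A
Take 49 from B
Take 54 from A
Take 69 from B
Take 82 from B
Take 87 from B
Take 93 from A

Merged: [29, 49, 54, 69, 82, 87, 93, 95, 98]


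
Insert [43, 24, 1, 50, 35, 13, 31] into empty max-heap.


Insert 43: [43]
Insert 24: [43, 24]
Insert 1: [43, 24, 1]
Insert 50: [50, 43, 1, 24]
Insert 35: [50, 43, 1, 24, 35]
Insert 13: [50, 43, 13, 24, 35, 1]
Insert 31: [50, 43, 31, 24, 35, 1, 13]

Final heap: [50, 43, 31, 24, 35, 1, 13]


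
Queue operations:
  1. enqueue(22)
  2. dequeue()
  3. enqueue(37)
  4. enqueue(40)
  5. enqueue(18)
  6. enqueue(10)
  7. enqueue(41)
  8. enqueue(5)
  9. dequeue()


enqueue(22) -> [22]
dequeue()->22, []
enqueue(37) -> [37]
enqueue(40) -> [37, 40]
enqueue(18) -> [37, 40, 18]
enqueue(10) -> [37, 40, 18, 10]
enqueue(41) -> [37, 40, 18, 10, 41]
enqueue(5) -> [37, 40, 18, 10, 41, 5]
dequeue()->37, [40, 18, 10, 41, 5]

Final queue: [40, 18, 10, 41, 5]


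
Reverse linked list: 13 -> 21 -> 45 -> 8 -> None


Step 1: curr=13, set curr.next=prev(None) | reversed so far: 13
Step 2: curr=21, set curr.next=prev(13) | reversed so far: 21 -> 13
Step 3: curr=45, set curr.next=prev(21) | reversed so far: 45 -> 21 -> 13
Step 4: curr=8, set curr.next=prev(45) | reversed so far: 8 -> 45 -> 21 -> 13

8 -> 45 -> 21 -> 13 -> None


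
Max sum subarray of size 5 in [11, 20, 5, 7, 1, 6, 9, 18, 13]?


[0:5]: 44
[1:6]: 39
[2:7]: 28
[3:8]: 41
[4:9]: 47

Max: 47 at [4:9]


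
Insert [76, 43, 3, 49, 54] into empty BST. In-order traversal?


Insert 76: root
Insert 43: L from 76
Insert 3: L from 76 -> L from 43
Insert 49: L from 76 -> R from 43
Insert 54: L from 76 -> R from 43 -> R from 49

In-order: [3, 43, 49, 54, 76]


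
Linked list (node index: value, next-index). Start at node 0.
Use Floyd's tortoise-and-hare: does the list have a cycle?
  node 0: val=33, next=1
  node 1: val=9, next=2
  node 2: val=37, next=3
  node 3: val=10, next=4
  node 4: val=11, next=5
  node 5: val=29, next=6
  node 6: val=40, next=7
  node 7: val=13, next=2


Floyd's tortoise (slow, +1) and hare (fast, +2):
  init: slow=0, fast=0
  step 1: slow=1, fast=2
  step 2: slow=2, fast=4
  step 3: slow=3, fast=6
  step 4: slow=4, fast=2
  step 5: slow=5, fast=4
  step 6: slow=6, fast=6
  slow == fast at node 6: cycle detected

Cycle: yes


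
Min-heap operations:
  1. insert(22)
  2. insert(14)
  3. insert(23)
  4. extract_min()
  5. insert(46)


insert(22) -> [22]
insert(14) -> [14, 22]
insert(23) -> [14, 22, 23]
extract_min()->14, [22, 23]
insert(46) -> [22, 23, 46]

Final heap: [22, 23, 46]


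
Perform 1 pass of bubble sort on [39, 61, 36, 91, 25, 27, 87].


Initial: [39, 61, 36, 91, 25, 27, 87]
Pass 1: [39, 36, 61, 25, 27, 87, 91] (4 swaps)

After 1 pass: [39, 36, 61, 25, 27, 87, 91]


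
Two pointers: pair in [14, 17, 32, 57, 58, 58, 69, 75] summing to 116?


lo=0(14)+hi=7(75)=89
lo=1(17)+hi=7(75)=92
lo=2(32)+hi=7(75)=107
lo=3(57)+hi=7(75)=132
lo=3(57)+hi=6(69)=126
lo=3(57)+hi=5(58)=115
lo=4(58)+hi=5(58)=116

Yes: 58+58=116


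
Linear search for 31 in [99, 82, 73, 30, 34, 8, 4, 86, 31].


i=0: 99!=31
i=1: 82!=31
i=2: 73!=31
i=3: 30!=31
i=4: 34!=31
i=5: 8!=31
i=6: 4!=31
i=7: 86!=31
i=8: 31==31 found!

Found at 8, 9 comps


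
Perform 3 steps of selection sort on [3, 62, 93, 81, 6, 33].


Initial: [3, 62, 93, 81, 6, 33]
Step 1: min=3 at 0
  Swap: [3, 62, 93, 81, 6, 33]
Step 2: min=6 at 4
  Swap: [3, 6, 93, 81, 62, 33]
Step 3: min=33 at 5
  Swap: [3, 6, 33, 81, 62, 93]

After 3 steps: [3, 6, 33, 81, 62, 93]


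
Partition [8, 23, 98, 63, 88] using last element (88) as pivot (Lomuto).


Pivot: 88
  8 <= 88: advance i (no swap)
  23 <= 88: advance i (no swap)
  63 <= 88: swap -> [8, 23, 63, 98, 88]
Place pivot at 3: [8, 23, 63, 88, 98]

Partitioned: [8, 23, 63, 88, 98]


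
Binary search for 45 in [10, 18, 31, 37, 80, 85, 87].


Step 1: lo=0, hi=6, mid=3, val=37
Step 2: lo=4, hi=6, mid=5, val=85
Step 3: lo=4, hi=4, mid=4, val=80

Not found


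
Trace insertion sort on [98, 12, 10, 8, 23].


Initial: [98, 12, 10, 8, 23]
Insert 12: [12, 98, 10, 8, 23]
Insert 10: [10, 12, 98, 8, 23]
Insert 8: [8, 10, 12, 98, 23]
Insert 23: [8, 10, 12, 23, 98]

Sorted: [8, 10, 12, 23, 98]


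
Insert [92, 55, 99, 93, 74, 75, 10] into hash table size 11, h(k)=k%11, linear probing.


Insert 92: h=4 -> slot 4
Insert 55: h=0 -> slot 0
Insert 99: h=0, 1 probes -> slot 1
Insert 93: h=5 -> slot 5
Insert 74: h=8 -> slot 8
Insert 75: h=9 -> slot 9
Insert 10: h=10 -> slot 10

Table: [55, 99, None, None, 92, 93, None, None, 74, 75, 10]


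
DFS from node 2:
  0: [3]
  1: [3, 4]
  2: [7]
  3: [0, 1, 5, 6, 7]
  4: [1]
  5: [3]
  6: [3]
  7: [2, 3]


Visit 2, push [7]
Visit 7, push [3]
Visit 3, push [6, 5, 1, 0]
Visit 0, push []
Visit 1, push [4]
Visit 4, push []
Visit 5, push []
Visit 6, push []

DFS order: [2, 7, 3, 0, 1, 4, 5, 6]


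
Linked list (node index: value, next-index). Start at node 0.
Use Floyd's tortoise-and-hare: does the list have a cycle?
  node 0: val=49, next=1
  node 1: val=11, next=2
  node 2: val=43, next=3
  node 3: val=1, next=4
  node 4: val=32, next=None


Floyd's tortoise (slow, +1) and hare (fast, +2):
  init: slow=0, fast=0
  step 1: slow=1, fast=2
  step 2: slow=2, fast=4
  step 3: fast -> None, no cycle

Cycle: no


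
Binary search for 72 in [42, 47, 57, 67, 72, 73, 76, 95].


Step 1: lo=0, hi=7, mid=3, val=67
Step 2: lo=4, hi=7, mid=5, val=73
Step 3: lo=4, hi=4, mid=4, val=72

Found at index 4


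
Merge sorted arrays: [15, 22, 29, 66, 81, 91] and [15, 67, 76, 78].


Take 15 from A
Take 15 from B
Take 22 from A
Take 29 from A
Take 66 from A
Take 67 from B
Take 76 from B
Take 78 from B

Merged: [15, 15, 22, 29, 66, 67, 76, 78, 81, 91]


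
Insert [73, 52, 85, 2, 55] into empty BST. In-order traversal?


Insert 73: root
Insert 52: L from 73
Insert 85: R from 73
Insert 2: L from 73 -> L from 52
Insert 55: L from 73 -> R from 52

In-order: [2, 52, 55, 73, 85]


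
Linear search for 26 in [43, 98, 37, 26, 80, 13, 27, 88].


i=0: 43!=26
i=1: 98!=26
i=2: 37!=26
i=3: 26==26 found!

Found at 3, 4 comps


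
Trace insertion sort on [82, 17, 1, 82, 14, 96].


Initial: [82, 17, 1, 82, 14, 96]
Insert 17: [17, 82, 1, 82, 14, 96]
Insert 1: [1, 17, 82, 82, 14, 96]
Insert 82: [1, 17, 82, 82, 14, 96]
Insert 14: [1, 14, 17, 82, 82, 96]
Insert 96: [1, 14, 17, 82, 82, 96]

Sorted: [1, 14, 17, 82, 82, 96]


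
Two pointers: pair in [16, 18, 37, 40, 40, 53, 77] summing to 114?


lo=0(16)+hi=6(77)=93
lo=1(18)+hi=6(77)=95
lo=2(37)+hi=6(77)=114

Yes: 37+77=114


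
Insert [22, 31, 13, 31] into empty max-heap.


Insert 22: [22]
Insert 31: [31, 22]
Insert 13: [31, 22, 13]
Insert 31: [31, 31, 13, 22]

Final heap: [31, 31, 13, 22]


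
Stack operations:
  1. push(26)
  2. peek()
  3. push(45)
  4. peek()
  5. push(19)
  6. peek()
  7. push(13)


push(26) -> [26]
peek()->26
push(45) -> [26, 45]
peek()->45
push(19) -> [26, 45, 19]
peek()->19
push(13) -> [26, 45, 19, 13]

Final stack: [26, 45, 19, 13]


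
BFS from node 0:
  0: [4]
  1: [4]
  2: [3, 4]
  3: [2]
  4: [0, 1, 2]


Visit 0, enqueue [4]
Visit 4, enqueue [1, 2]
Visit 1, enqueue []
Visit 2, enqueue [3]
Visit 3, enqueue []

BFS order: [0, 4, 1, 2, 3]


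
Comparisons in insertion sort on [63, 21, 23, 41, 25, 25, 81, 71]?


Algorithm: insertion sort
Input: [63, 21, 23, 41, 25, 25, 81, 71]
Sorted: [21, 23, 25, 25, 41, 63, 71, 81]

14


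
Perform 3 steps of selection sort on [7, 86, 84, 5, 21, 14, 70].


Initial: [7, 86, 84, 5, 21, 14, 70]
Step 1: min=5 at 3
  Swap: [5, 86, 84, 7, 21, 14, 70]
Step 2: min=7 at 3
  Swap: [5, 7, 84, 86, 21, 14, 70]
Step 3: min=14 at 5
  Swap: [5, 7, 14, 86, 21, 84, 70]

After 3 steps: [5, 7, 14, 86, 21, 84, 70]


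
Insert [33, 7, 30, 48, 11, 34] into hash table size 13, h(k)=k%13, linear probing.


Insert 33: h=7 -> slot 7
Insert 7: h=7, 1 probes -> slot 8
Insert 30: h=4 -> slot 4
Insert 48: h=9 -> slot 9
Insert 11: h=11 -> slot 11
Insert 34: h=8, 2 probes -> slot 10

Table: [None, None, None, None, 30, None, None, 33, 7, 48, 34, 11, None]


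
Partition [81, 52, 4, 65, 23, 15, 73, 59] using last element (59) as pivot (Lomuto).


Pivot: 59
  52 <= 59: swap -> [52, 81, 4, 65, 23, 15, 73, 59]
  4 <= 59: swap -> [52, 4, 81, 65, 23, 15, 73, 59]
  23 <= 59: swap -> [52, 4, 23, 65, 81, 15, 73, 59]
  15 <= 59: swap -> [52, 4, 23, 15, 81, 65, 73, 59]
Place pivot at 4: [52, 4, 23, 15, 59, 65, 73, 81]

Partitioned: [52, 4, 23, 15, 59, 65, 73, 81]


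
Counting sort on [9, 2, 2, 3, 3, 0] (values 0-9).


Input: [9, 2, 2, 3, 3, 0]
Counts: [1, 0, 2, 2, 0, 0, 0, 0, 0, 1]

Sorted: [0, 2, 2, 3, 3, 9]


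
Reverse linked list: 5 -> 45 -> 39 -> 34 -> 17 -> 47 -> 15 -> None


Step 1: curr=5, set curr.next=prev(None) | reversed so far: 5
Step 2: curr=45, set curr.next=prev(5) | reversed so far: 45 -> 5
Step 3: curr=39, set curr.next=prev(45) | reversed so far: 39 -> 45 -> 5
Step 4: curr=34, set curr.next=prev(39) | reversed so far: 34 -> 39 -> 45 -> 5
Step 5: curr=17, set curr.next=prev(34) | reversed so far: 17 -> 34 -> 39 -> 45 -> 5
Step 6: curr=47, set curr.next=prev(17) | reversed so far: 47 -> 17 -> 34 -> 39 -> 45 -> 5
Step 7: curr=15, set curr.next=prev(47) | reversed so far: 15 -> 47 -> 17 -> 34 -> 39 -> 45 -> 5

15 -> 47 -> 17 -> 34 -> 39 -> 45 -> 5 -> None


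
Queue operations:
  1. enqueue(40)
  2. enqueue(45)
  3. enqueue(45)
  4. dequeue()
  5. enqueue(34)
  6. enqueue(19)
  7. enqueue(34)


enqueue(40) -> [40]
enqueue(45) -> [40, 45]
enqueue(45) -> [40, 45, 45]
dequeue()->40, [45, 45]
enqueue(34) -> [45, 45, 34]
enqueue(19) -> [45, 45, 34, 19]
enqueue(34) -> [45, 45, 34, 19, 34]

Final queue: [45, 45, 34, 19, 34]


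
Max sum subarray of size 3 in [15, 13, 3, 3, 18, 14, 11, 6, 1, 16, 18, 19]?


[0:3]: 31
[1:4]: 19
[2:5]: 24
[3:6]: 35
[4:7]: 43
[5:8]: 31
[6:9]: 18
[7:10]: 23
[8:11]: 35
[9:12]: 53

Max: 53 at [9:12]


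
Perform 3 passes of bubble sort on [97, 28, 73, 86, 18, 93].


Initial: [97, 28, 73, 86, 18, 93]
Pass 1: [28, 73, 86, 18, 93, 97] (5 swaps)
Pass 2: [28, 73, 18, 86, 93, 97] (1 swaps)
Pass 3: [28, 18, 73, 86, 93, 97] (1 swaps)

After 3 passes: [28, 18, 73, 86, 93, 97]


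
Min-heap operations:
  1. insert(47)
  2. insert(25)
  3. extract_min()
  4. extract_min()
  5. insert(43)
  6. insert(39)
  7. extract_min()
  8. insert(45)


insert(47) -> [47]
insert(25) -> [25, 47]
extract_min()->25, [47]
extract_min()->47, []
insert(43) -> [43]
insert(39) -> [39, 43]
extract_min()->39, [43]
insert(45) -> [43, 45]

Final heap: [43, 45]


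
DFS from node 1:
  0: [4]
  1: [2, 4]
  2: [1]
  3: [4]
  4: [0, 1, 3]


Visit 1, push [4, 2]
Visit 2, push []
Visit 4, push [3, 0]
Visit 0, push []
Visit 3, push []

DFS order: [1, 2, 4, 0, 3]


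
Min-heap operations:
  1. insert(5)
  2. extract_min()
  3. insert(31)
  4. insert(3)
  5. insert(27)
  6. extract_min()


insert(5) -> [5]
extract_min()->5, []
insert(31) -> [31]
insert(3) -> [3, 31]
insert(27) -> [3, 31, 27]
extract_min()->3, [27, 31]

Final heap: [27, 31]


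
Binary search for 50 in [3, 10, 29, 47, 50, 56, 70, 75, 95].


Step 1: lo=0, hi=8, mid=4, val=50

Found at index 4


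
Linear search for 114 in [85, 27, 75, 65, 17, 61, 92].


i=0: 85!=114
i=1: 27!=114
i=2: 75!=114
i=3: 65!=114
i=4: 17!=114
i=5: 61!=114
i=6: 92!=114

Not found, 7 comps


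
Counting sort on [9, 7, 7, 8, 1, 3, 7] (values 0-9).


Input: [9, 7, 7, 8, 1, 3, 7]
Counts: [0, 1, 0, 1, 0, 0, 0, 3, 1, 1]

Sorted: [1, 3, 7, 7, 7, 8, 9]


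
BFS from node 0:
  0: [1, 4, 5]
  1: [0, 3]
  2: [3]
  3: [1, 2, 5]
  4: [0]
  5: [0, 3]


Visit 0, enqueue [1, 4, 5]
Visit 1, enqueue [3]
Visit 4, enqueue []
Visit 5, enqueue []
Visit 3, enqueue [2]
Visit 2, enqueue []

BFS order: [0, 1, 4, 5, 3, 2]


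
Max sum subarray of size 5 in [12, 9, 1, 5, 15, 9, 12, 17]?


[0:5]: 42
[1:6]: 39
[2:7]: 42
[3:8]: 58

Max: 58 at [3:8]


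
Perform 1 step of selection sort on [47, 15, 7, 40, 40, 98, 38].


Initial: [47, 15, 7, 40, 40, 98, 38]
Step 1: min=7 at 2
  Swap: [7, 15, 47, 40, 40, 98, 38]

After 1 step: [7, 15, 47, 40, 40, 98, 38]


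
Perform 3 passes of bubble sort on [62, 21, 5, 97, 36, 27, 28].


Initial: [62, 21, 5, 97, 36, 27, 28]
Pass 1: [21, 5, 62, 36, 27, 28, 97] (5 swaps)
Pass 2: [5, 21, 36, 27, 28, 62, 97] (4 swaps)
Pass 3: [5, 21, 27, 28, 36, 62, 97] (2 swaps)

After 3 passes: [5, 21, 27, 28, 36, 62, 97]


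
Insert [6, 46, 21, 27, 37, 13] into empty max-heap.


Insert 6: [6]
Insert 46: [46, 6]
Insert 21: [46, 6, 21]
Insert 27: [46, 27, 21, 6]
Insert 37: [46, 37, 21, 6, 27]
Insert 13: [46, 37, 21, 6, 27, 13]

Final heap: [46, 37, 21, 6, 27, 13]


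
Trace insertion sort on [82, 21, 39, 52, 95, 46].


Initial: [82, 21, 39, 52, 95, 46]
Insert 21: [21, 82, 39, 52, 95, 46]
Insert 39: [21, 39, 82, 52, 95, 46]
Insert 52: [21, 39, 52, 82, 95, 46]
Insert 95: [21, 39, 52, 82, 95, 46]
Insert 46: [21, 39, 46, 52, 82, 95]

Sorted: [21, 39, 46, 52, 82, 95]


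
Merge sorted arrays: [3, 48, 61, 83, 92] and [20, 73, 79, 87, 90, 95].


Take 3 from A
Take 20 from B
Take 48 from A
Take 61 from A
Take 73 from B
Take 79 from B
Take 83 from A
Take 87 from B
Take 90 from B
Take 92 from A

Merged: [3, 20, 48, 61, 73, 79, 83, 87, 90, 92, 95]


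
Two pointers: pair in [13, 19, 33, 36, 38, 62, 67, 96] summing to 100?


lo=0(13)+hi=7(96)=109
lo=0(13)+hi=6(67)=80
lo=1(19)+hi=6(67)=86
lo=2(33)+hi=6(67)=100

Yes: 33+67=100


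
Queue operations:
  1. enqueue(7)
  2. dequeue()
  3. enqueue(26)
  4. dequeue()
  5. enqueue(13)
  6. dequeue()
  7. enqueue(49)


enqueue(7) -> [7]
dequeue()->7, []
enqueue(26) -> [26]
dequeue()->26, []
enqueue(13) -> [13]
dequeue()->13, []
enqueue(49) -> [49]

Final queue: [49]


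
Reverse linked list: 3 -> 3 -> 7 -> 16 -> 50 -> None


Step 1: curr=3, set curr.next=prev(None) | reversed so far: 3
Step 2: curr=3, set curr.next=prev(3) | reversed so far: 3 -> 3
Step 3: curr=7, set curr.next=prev(3) | reversed so far: 7 -> 3 -> 3
Step 4: curr=16, set curr.next=prev(7) | reversed so far: 16 -> 7 -> 3 -> 3
Step 5: curr=50, set curr.next=prev(16) | reversed so far: 50 -> 16 -> 7 -> 3 -> 3

50 -> 16 -> 7 -> 3 -> 3 -> None


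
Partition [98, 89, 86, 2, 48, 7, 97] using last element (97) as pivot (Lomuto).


Pivot: 97
  89 <= 97: swap -> [89, 98, 86, 2, 48, 7, 97]
  86 <= 97: swap -> [89, 86, 98, 2, 48, 7, 97]
  2 <= 97: swap -> [89, 86, 2, 98, 48, 7, 97]
  48 <= 97: swap -> [89, 86, 2, 48, 98, 7, 97]
  7 <= 97: swap -> [89, 86, 2, 48, 7, 98, 97]
Place pivot at 5: [89, 86, 2, 48, 7, 97, 98]

Partitioned: [89, 86, 2, 48, 7, 97, 98]


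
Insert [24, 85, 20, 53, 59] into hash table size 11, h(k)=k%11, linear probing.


Insert 24: h=2 -> slot 2
Insert 85: h=8 -> slot 8
Insert 20: h=9 -> slot 9
Insert 53: h=9, 1 probes -> slot 10
Insert 59: h=4 -> slot 4

Table: [None, None, 24, None, 59, None, None, None, 85, 20, 53]


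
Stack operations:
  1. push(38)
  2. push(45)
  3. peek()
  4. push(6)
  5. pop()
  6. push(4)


push(38) -> [38]
push(45) -> [38, 45]
peek()->45
push(6) -> [38, 45, 6]
pop()->6, [38, 45]
push(4) -> [38, 45, 4]

Final stack: [38, 45, 4]


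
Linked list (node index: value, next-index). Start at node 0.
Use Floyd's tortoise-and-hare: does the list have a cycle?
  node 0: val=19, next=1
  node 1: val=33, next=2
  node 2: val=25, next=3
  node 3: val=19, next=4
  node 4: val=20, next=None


Floyd's tortoise (slow, +1) and hare (fast, +2):
  init: slow=0, fast=0
  step 1: slow=1, fast=2
  step 2: slow=2, fast=4
  step 3: fast -> None, no cycle

Cycle: no


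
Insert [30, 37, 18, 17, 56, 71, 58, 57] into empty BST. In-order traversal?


Insert 30: root
Insert 37: R from 30
Insert 18: L from 30
Insert 17: L from 30 -> L from 18
Insert 56: R from 30 -> R from 37
Insert 71: R from 30 -> R from 37 -> R from 56
Insert 58: R from 30 -> R from 37 -> R from 56 -> L from 71
Insert 57: R from 30 -> R from 37 -> R from 56 -> L from 71 -> L from 58

In-order: [17, 18, 30, 37, 56, 57, 58, 71]


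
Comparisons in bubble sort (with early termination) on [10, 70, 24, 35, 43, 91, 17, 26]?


Algorithm: bubble sort (with early termination)
Input: [10, 70, 24, 35, 43, 91, 17, 26]
Sorted: [10, 17, 24, 26, 35, 43, 70, 91]

27


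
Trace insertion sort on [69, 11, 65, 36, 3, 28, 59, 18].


Initial: [69, 11, 65, 36, 3, 28, 59, 18]
Insert 11: [11, 69, 65, 36, 3, 28, 59, 18]
Insert 65: [11, 65, 69, 36, 3, 28, 59, 18]
Insert 36: [11, 36, 65, 69, 3, 28, 59, 18]
Insert 3: [3, 11, 36, 65, 69, 28, 59, 18]
Insert 28: [3, 11, 28, 36, 65, 69, 59, 18]
Insert 59: [3, 11, 28, 36, 59, 65, 69, 18]
Insert 18: [3, 11, 18, 28, 36, 59, 65, 69]

Sorted: [3, 11, 18, 28, 36, 59, 65, 69]


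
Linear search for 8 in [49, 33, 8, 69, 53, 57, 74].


i=0: 49!=8
i=1: 33!=8
i=2: 8==8 found!

Found at 2, 3 comps


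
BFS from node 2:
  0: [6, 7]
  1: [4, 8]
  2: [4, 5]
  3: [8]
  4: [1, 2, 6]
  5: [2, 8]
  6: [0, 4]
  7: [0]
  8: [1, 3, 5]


Visit 2, enqueue [4, 5]
Visit 4, enqueue [1, 6]
Visit 5, enqueue [8]
Visit 1, enqueue []
Visit 6, enqueue [0]
Visit 8, enqueue [3]
Visit 0, enqueue [7]
Visit 3, enqueue []
Visit 7, enqueue []

BFS order: [2, 4, 5, 1, 6, 8, 0, 3, 7]


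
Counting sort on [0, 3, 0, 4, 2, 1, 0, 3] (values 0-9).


Input: [0, 3, 0, 4, 2, 1, 0, 3]
Counts: [3, 1, 1, 2, 1, 0, 0, 0, 0, 0]

Sorted: [0, 0, 0, 1, 2, 3, 3, 4]


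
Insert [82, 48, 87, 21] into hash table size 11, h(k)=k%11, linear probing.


Insert 82: h=5 -> slot 5
Insert 48: h=4 -> slot 4
Insert 87: h=10 -> slot 10
Insert 21: h=10, 1 probes -> slot 0

Table: [21, None, None, None, 48, 82, None, None, None, None, 87]


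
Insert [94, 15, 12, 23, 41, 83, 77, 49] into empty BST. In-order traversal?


Insert 94: root
Insert 15: L from 94
Insert 12: L from 94 -> L from 15
Insert 23: L from 94 -> R from 15
Insert 41: L from 94 -> R from 15 -> R from 23
Insert 83: L from 94 -> R from 15 -> R from 23 -> R from 41
Insert 77: L from 94 -> R from 15 -> R from 23 -> R from 41 -> L from 83
Insert 49: L from 94 -> R from 15 -> R from 23 -> R from 41 -> L from 83 -> L from 77

In-order: [12, 15, 23, 41, 49, 77, 83, 94]


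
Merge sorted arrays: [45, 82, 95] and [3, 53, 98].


Take 3 from B
Take 45 from A
Take 53 from B
Take 82 from A
Take 95 from A

Merged: [3, 45, 53, 82, 95, 98]


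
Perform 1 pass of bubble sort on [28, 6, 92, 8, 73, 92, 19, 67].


Initial: [28, 6, 92, 8, 73, 92, 19, 67]
Pass 1: [6, 28, 8, 73, 92, 19, 67, 92] (5 swaps)

After 1 pass: [6, 28, 8, 73, 92, 19, 67, 92]


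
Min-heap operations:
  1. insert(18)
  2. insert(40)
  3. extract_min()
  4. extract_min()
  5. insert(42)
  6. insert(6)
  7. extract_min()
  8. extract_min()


insert(18) -> [18]
insert(40) -> [18, 40]
extract_min()->18, [40]
extract_min()->40, []
insert(42) -> [42]
insert(6) -> [6, 42]
extract_min()->6, [42]
extract_min()->42, []

Final heap: []


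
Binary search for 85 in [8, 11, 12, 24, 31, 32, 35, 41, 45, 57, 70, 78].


Step 1: lo=0, hi=11, mid=5, val=32
Step 2: lo=6, hi=11, mid=8, val=45
Step 3: lo=9, hi=11, mid=10, val=70
Step 4: lo=11, hi=11, mid=11, val=78

Not found


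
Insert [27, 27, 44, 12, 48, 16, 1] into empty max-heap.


Insert 27: [27]
Insert 27: [27, 27]
Insert 44: [44, 27, 27]
Insert 12: [44, 27, 27, 12]
Insert 48: [48, 44, 27, 12, 27]
Insert 16: [48, 44, 27, 12, 27, 16]
Insert 1: [48, 44, 27, 12, 27, 16, 1]

Final heap: [48, 44, 27, 12, 27, 16, 1]


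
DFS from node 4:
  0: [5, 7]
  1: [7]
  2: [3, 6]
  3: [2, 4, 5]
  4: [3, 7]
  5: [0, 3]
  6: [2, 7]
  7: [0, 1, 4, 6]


Visit 4, push [7, 3]
Visit 3, push [5, 2]
Visit 2, push [6]
Visit 6, push [7]
Visit 7, push [1, 0]
Visit 0, push [5]
Visit 5, push []
Visit 1, push []

DFS order: [4, 3, 2, 6, 7, 0, 5, 1]


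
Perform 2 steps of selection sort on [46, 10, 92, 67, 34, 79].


Initial: [46, 10, 92, 67, 34, 79]
Step 1: min=10 at 1
  Swap: [10, 46, 92, 67, 34, 79]
Step 2: min=34 at 4
  Swap: [10, 34, 92, 67, 46, 79]

After 2 steps: [10, 34, 92, 67, 46, 79]


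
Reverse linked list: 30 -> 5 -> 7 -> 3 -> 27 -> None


Step 1: curr=30, set curr.next=prev(None) | reversed so far: 30
Step 2: curr=5, set curr.next=prev(30) | reversed so far: 5 -> 30
Step 3: curr=7, set curr.next=prev(5) | reversed so far: 7 -> 5 -> 30
Step 4: curr=3, set curr.next=prev(7) | reversed so far: 3 -> 7 -> 5 -> 30
Step 5: curr=27, set curr.next=prev(3) | reversed so far: 27 -> 3 -> 7 -> 5 -> 30

27 -> 3 -> 7 -> 5 -> 30 -> None


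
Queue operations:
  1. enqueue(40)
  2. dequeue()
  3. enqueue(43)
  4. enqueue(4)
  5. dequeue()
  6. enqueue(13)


enqueue(40) -> [40]
dequeue()->40, []
enqueue(43) -> [43]
enqueue(4) -> [43, 4]
dequeue()->43, [4]
enqueue(13) -> [4, 13]

Final queue: [4, 13]


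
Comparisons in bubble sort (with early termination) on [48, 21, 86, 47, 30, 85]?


Algorithm: bubble sort (with early termination)
Input: [48, 21, 86, 47, 30, 85]
Sorted: [21, 30, 47, 48, 85, 86]

14


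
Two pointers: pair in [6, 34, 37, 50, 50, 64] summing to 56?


lo=0(6)+hi=5(64)=70
lo=0(6)+hi=4(50)=56

Yes: 6+50=56


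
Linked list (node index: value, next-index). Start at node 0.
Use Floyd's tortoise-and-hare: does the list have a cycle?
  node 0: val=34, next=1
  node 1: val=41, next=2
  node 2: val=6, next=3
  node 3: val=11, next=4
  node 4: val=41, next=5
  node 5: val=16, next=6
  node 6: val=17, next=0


Floyd's tortoise (slow, +1) and hare (fast, +2):
  init: slow=0, fast=0
  step 1: slow=1, fast=2
  step 2: slow=2, fast=4
  step 3: slow=3, fast=6
  step 4: slow=4, fast=1
  step 5: slow=5, fast=3
  step 6: slow=6, fast=5
  step 7: slow=0, fast=0
  slow == fast at node 0: cycle detected

Cycle: yes


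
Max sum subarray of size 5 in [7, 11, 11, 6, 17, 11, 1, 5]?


[0:5]: 52
[1:6]: 56
[2:7]: 46
[3:8]: 40

Max: 56 at [1:6]


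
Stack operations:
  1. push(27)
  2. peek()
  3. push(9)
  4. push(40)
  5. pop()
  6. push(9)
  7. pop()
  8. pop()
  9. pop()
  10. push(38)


push(27) -> [27]
peek()->27
push(9) -> [27, 9]
push(40) -> [27, 9, 40]
pop()->40, [27, 9]
push(9) -> [27, 9, 9]
pop()->9, [27, 9]
pop()->9, [27]
pop()->27, []
push(38) -> [38]

Final stack: [38]


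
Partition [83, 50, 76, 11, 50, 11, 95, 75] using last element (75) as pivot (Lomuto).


Pivot: 75
  50 <= 75: swap -> [50, 83, 76, 11, 50, 11, 95, 75]
  11 <= 75: swap -> [50, 11, 76, 83, 50, 11, 95, 75]
  50 <= 75: swap -> [50, 11, 50, 83, 76, 11, 95, 75]
  11 <= 75: swap -> [50, 11, 50, 11, 76, 83, 95, 75]
Place pivot at 4: [50, 11, 50, 11, 75, 83, 95, 76]

Partitioned: [50, 11, 50, 11, 75, 83, 95, 76]


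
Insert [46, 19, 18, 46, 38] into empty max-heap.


Insert 46: [46]
Insert 19: [46, 19]
Insert 18: [46, 19, 18]
Insert 46: [46, 46, 18, 19]
Insert 38: [46, 46, 18, 19, 38]

Final heap: [46, 46, 18, 19, 38]


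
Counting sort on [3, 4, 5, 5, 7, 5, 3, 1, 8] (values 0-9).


Input: [3, 4, 5, 5, 7, 5, 3, 1, 8]
Counts: [0, 1, 0, 2, 1, 3, 0, 1, 1, 0]

Sorted: [1, 3, 3, 4, 5, 5, 5, 7, 8]


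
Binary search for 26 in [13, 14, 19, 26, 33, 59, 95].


Step 1: lo=0, hi=6, mid=3, val=26

Found at index 3


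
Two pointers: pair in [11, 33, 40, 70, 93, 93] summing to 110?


lo=0(11)+hi=5(93)=104
lo=1(33)+hi=5(93)=126
lo=1(33)+hi=4(93)=126
lo=1(33)+hi=3(70)=103
lo=2(40)+hi=3(70)=110

Yes: 40+70=110


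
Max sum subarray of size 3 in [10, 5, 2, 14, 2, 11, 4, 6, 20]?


[0:3]: 17
[1:4]: 21
[2:5]: 18
[3:6]: 27
[4:7]: 17
[5:8]: 21
[6:9]: 30

Max: 30 at [6:9]


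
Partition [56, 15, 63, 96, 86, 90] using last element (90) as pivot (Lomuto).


Pivot: 90
  56 <= 90: advance i (no swap)
  15 <= 90: advance i (no swap)
  63 <= 90: advance i (no swap)
  86 <= 90: swap -> [56, 15, 63, 86, 96, 90]
Place pivot at 4: [56, 15, 63, 86, 90, 96]

Partitioned: [56, 15, 63, 86, 90, 96]


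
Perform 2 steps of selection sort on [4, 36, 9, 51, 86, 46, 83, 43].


Initial: [4, 36, 9, 51, 86, 46, 83, 43]
Step 1: min=4 at 0
  Swap: [4, 36, 9, 51, 86, 46, 83, 43]
Step 2: min=9 at 2
  Swap: [4, 9, 36, 51, 86, 46, 83, 43]

After 2 steps: [4, 9, 36, 51, 86, 46, 83, 43]


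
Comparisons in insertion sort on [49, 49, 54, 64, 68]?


Algorithm: insertion sort
Input: [49, 49, 54, 64, 68]
Sorted: [49, 49, 54, 64, 68]

4


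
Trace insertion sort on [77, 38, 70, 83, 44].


Initial: [77, 38, 70, 83, 44]
Insert 38: [38, 77, 70, 83, 44]
Insert 70: [38, 70, 77, 83, 44]
Insert 83: [38, 70, 77, 83, 44]
Insert 44: [38, 44, 70, 77, 83]

Sorted: [38, 44, 70, 77, 83]


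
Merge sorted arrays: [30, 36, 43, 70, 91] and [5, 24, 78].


Take 5 from B
Take 24 from B
Take 30 from A
Take 36 from A
Take 43 from A
Take 70 from A
Take 78 from B

Merged: [5, 24, 30, 36, 43, 70, 78, 91]


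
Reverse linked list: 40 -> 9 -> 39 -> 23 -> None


Step 1: curr=40, set curr.next=prev(None) | reversed so far: 40
Step 2: curr=9, set curr.next=prev(40) | reversed so far: 9 -> 40
Step 3: curr=39, set curr.next=prev(9) | reversed so far: 39 -> 9 -> 40
Step 4: curr=23, set curr.next=prev(39) | reversed so far: 23 -> 39 -> 9 -> 40

23 -> 39 -> 9 -> 40 -> None


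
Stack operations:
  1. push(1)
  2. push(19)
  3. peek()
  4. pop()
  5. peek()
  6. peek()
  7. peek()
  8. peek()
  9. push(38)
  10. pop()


push(1) -> [1]
push(19) -> [1, 19]
peek()->19
pop()->19, [1]
peek()->1
peek()->1
peek()->1
peek()->1
push(38) -> [1, 38]
pop()->38, [1]

Final stack: [1]


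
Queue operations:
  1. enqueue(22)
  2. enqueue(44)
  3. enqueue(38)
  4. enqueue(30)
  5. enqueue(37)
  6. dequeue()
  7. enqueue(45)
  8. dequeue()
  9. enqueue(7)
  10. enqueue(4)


enqueue(22) -> [22]
enqueue(44) -> [22, 44]
enqueue(38) -> [22, 44, 38]
enqueue(30) -> [22, 44, 38, 30]
enqueue(37) -> [22, 44, 38, 30, 37]
dequeue()->22, [44, 38, 30, 37]
enqueue(45) -> [44, 38, 30, 37, 45]
dequeue()->44, [38, 30, 37, 45]
enqueue(7) -> [38, 30, 37, 45, 7]
enqueue(4) -> [38, 30, 37, 45, 7, 4]

Final queue: [38, 30, 37, 45, 7, 4]


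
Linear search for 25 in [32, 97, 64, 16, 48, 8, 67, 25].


i=0: 32!=25
i=1: 97!=25
i=2: 64!=25
i=3: 16!=25
i=4: 48!=25
i=5: 8!=25
i=6: 67!=25
i=7: 25==25 found!

Found at 7, 8 comps


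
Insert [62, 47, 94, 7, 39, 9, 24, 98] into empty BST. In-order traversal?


Insert 62: root
Insert 47: L from 62
Insert 94: R from 62
Insert 7: L from 62 -> L from 47
Insert 39: L from 62 -> L from 47 -> R from 7
Insert 9: L from 62 -> L from 47 -> R from 7 -> L from 39
Insert 24: L from 62 -> L from 47 -> R from 7 -> L from 39 -> R from 9
Insert 98: R from 62 -> R from 94

In-order: [7, 9, 24, 39, 47, 62, 94, 98]


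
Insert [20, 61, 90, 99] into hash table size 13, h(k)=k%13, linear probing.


Insert 20: h=7 -> slot 7
Insert 61: h=9 -> slot 9
Insert 90: h=12 -> slot 12
Insert 99: h=8 -> slot 8

Table: [None, None, None, None, None, None, None, 20, 99, 61, None, None, 90]


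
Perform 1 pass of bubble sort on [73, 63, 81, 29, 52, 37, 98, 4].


Initial: [73, 63, 81, 29, 52, 37, 98, 4]
Pass 1: [63, 73, 29, 52, 37, 81, 4, 98] (5 swaps)

After 1 pass: [63, 73, 29, 52, 37, 81, 4, 98]
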